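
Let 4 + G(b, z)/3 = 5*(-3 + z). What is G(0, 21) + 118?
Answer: 376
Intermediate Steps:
G(b, z) = -57 + 15*z (G(b, z) = -12 + 3*(5*(-3 + z)) = -12 + 3*(-15 + 5*z) = -12 + (-45 + 15*z) = -57 + 15*z)
G(0, 21) + 118 = (-57 + 15*21) + 118 = (-57 + 315) + 118 = 258 + 118 = 376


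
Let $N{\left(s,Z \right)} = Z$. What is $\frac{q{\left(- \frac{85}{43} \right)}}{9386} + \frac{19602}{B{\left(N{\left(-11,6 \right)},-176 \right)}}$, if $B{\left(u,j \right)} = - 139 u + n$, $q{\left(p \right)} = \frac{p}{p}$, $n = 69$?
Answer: $- \frac{20442623}{797810} \approx -25.623$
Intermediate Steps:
$q{\left(p \right)} = 1$
$B{\left(u,j \right)} = 69 - 139 u$ ($B{\left(u,j \right)} = - 139 u + 69 = 69 - 139 u$)
$\frac{q{\left(- \frac{85}{43} \right)}}{9386} + \frac{19602}{B{\left(N{\left(-11,6 \right)},-176 \right)}} = 1 \cdot \frac{1}{9386} + \frac{19602}{69 - 834} = \frac{1}{9386} + \frac{19602}{-765} = \frac{1}{9386} + 19602 \left(- \frac{1}{765}\right) = \frac{1}{9386} - \frac{2178}{85} = - \frac{20442623}{797810}$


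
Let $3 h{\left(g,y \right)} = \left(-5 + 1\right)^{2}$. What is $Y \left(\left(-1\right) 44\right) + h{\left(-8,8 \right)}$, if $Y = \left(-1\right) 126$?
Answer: $\frac{16648}{3} \approx 5549.3$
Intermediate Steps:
$Y = -126$
$h{\left(g,y \right)} = \frac{16}{3}$ ($h{\left(g,y \right)} = \frac{\left(-5 + 1\right)^{2}}{3} = \frac{\left(-4\right)^{2}}{3} = \frac{1}{3} \cdot 16 = \frac{16}{3}$)
$Y \left(\left(-1\right) 44\right) + h{\left(-8,8 \right)} = - 126 \left(\left(-1\right) 44\right) + \frac{16}{3} = \left(-126\right) \left(-44\right) + \frac{16}{3} = 5544 + \frac{16}{3} = \frac{16648}{3}$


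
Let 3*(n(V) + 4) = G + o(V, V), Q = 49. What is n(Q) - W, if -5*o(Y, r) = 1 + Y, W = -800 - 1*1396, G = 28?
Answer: 2198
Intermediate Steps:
W = -2196 (W = -800 - 1396 = -2196)
o(Y, r) = -1/5 - Y/5 (o(Y, r) = -(1 + Y)/5 = -1/5 - Y/5)
n(V) = 79/15 - V/15 (n(V) = -4 + (28 + (-1/5 - V/5))/3 = -4 + (139/5 - V/5)/3 = -4 + (139/15 - V/15) = 79/15 - V/15)
n(Q) - W = (79/15 - 1/15*49) - 1*(-2196) = (79/15 - 49/15) + 2196 = 2 + 2196 = 2198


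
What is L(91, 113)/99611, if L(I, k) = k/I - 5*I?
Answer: -41292/9064601 ≈ -0.0045553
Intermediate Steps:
L(I, k) = -5*I + k/I
L(91, 113)/99611 = (-5*91 + 113/91)/99611 = (-455 + 113*(1/91))*(1/99611) = (-455 + 113/91)*(1/99611) = -41292/91*1/99611 = -41292/9064601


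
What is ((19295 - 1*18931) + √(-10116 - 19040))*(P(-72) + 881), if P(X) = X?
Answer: 294476 + 1618*I*√7289 ≈ 2.9448e+5 + 1.3814e+5*I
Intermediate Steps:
((19295 - 1*18931) + √(-10116 - 19040))*(P(-72) + 881) = ((19295 - 1*18931) + √(-10116 - 19040))*(-72 + 881) = ((19295 - 18931) + √(-29156))*809 = (364 + 2*I*√7289)*809 = 294476 + 1618*I*√7289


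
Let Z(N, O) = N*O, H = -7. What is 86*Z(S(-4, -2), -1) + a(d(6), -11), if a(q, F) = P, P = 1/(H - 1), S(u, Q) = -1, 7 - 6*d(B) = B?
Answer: 687/8 ≈ 85.875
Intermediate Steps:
d(B) = 7/6 - B/6
P = -⅛ (P = 1/(-7 - 1) = 1/(-8) = -⅛ ≈ -0.12500)
a(q, F) = -⅛
86*Z(S(-4, -2), -1) + a(d(6), -11) = 86*(-1*(-1)) - ⅛ = 86*1 - ⅛ = 86 - ⅛ = 687/8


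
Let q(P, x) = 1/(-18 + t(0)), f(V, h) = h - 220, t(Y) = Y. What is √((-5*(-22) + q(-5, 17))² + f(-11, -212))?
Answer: √3776473/18 ≈ 107.96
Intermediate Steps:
f(V, h) = -220 + h
q(P, x) = -1/18 (q(P, x) = 1/(-18 + 0) = 1/(-18) = -1/18)
√((-5*(-22) + q(-5, 17))² + f(-11, -212)) = √((-5*(-22) - 1/18)² + (-220 - 212)) = √((110 - 1/18)² - 432) = √((1979/18)² - 432) = √(3916441/324 - 432) = √(3776473/324) = √3776473/18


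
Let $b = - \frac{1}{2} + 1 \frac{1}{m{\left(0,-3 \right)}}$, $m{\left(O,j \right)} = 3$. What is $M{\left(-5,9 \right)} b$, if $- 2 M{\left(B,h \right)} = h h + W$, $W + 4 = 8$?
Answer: $\frac{85}{12} \approx 7.0833$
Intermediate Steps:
$W = 4$ ($W = -4 + 8 = 4$)
$M{\left(B,h \right)} = -2 - \frac{h^{2}}{2}$ ($M{\left(B,h \right)} = - \frac{h h + 4}{2} = - \frac{h^{2} + 4}{2} = - \frac{4 + h^{2}}{2} = -2 - \frac{h^{2}}{2}$)
$b = - \frac{1}{6}$ ($b = - \frac{1}{2} + 1 \cdot \frac{1}{3} = \left(-1\right) \frac{1}{2} + 1 \cdot \frac{1}{3} = - \frac{1}{2} + \frac{1}{3} = - \frac{1}{6} \approx -0.16667$)
$M{\left(-5,9 \right)} b = \left(-2 - \frac{9^{2}}{2}\right) \left(- \frac{1}{6}\right) = \left(-2 - \frac{81}{2}\right) \left(- \frac{1}{6}\right) = \left(- \frac{85}{2}\right) \left(- \frac{1}{6}\right) = \frac{85}{12}$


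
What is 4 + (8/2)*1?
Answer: 8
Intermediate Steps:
4 + (8/2)*1 = 4 + (8*(1/2))*1 = 4 + 4*1 = 4 + 4 = 8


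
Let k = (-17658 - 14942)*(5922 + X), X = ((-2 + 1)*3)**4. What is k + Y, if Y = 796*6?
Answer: -195693024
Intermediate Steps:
X = 81 (X = (-1*3)**4 = (-3)**4 = 81)
k = -195697800 (k = (-17658 - 14942)*(5922 + 81) = -32600*6003 = -195697800)
Y = 4776
k + Y = -195697800 + 4776 = -195693024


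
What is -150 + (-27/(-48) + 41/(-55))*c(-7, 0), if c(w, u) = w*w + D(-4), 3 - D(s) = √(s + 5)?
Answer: -140211/880 ≈ -159.33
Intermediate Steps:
D(s) = 3 - √(5 + s) (D(s) = 3 - √(s + 5) = 3 - √(5 + s))
c(w, u) = 2 + w² (c(w, u) = w*w + (3 - √(5 - 4)) = w² + (3 - √1) = w² + (3 - 1*1) = w² + (3 - 1) = w² + 2 = 2 + w²)
-150 + (-27/(-48) + 41/(-55))*c(-7, 0) = -150 + (-27/(-48) + 41/(-55))*(2 + (-7)²) = -150 + (-27*(-1/48) + 41*(-1/55))*(2 + 49) = -150 + (9/16 - 41/55)*51 = -150 - 161/880*51 = -150 - 8211/880 = -140211/880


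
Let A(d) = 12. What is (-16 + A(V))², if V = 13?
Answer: 16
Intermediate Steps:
(-16 + A(V))² = (-16 + 12)² = (-4)² = 16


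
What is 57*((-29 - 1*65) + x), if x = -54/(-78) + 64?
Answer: -21717/13 ≈ -1670.5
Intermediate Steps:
x = 841/13 (x = -54*(-1/78) + 64 = 9/13 + 64 = 841/13 ≈ 64.692)
57*((-29 - 1*65) + x) = 57*((-29 - 1*65) + 841/13) = 57*((-29 - 65) + 841/13) = 57*(-94 + 841/13) = 57*(-381/13) = -21717/13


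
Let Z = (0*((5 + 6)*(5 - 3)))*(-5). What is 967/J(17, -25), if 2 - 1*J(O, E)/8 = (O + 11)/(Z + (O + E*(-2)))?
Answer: 64789/848 ≈ 76.402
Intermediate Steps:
Z = 0 (Z = (0*(11*2))*(-5) = (0*22)*(-5) = 0*(-5) = 0)
J(O, E) = 16 - 8*(11 + O)/(O - 2*E) (J(O, E) = 16 - 8*(O + 11)/(0 + (O + E*(-2))) = 16 - 8*(11 + O)/(0 + (O - 2*E)) = 16 - 8*(11 + O)/(O - 2*E))
967/J(17, -25) = 967/((8*(-11 + 17 - 4*(-25))/(17 - 2*(-25)))) = 967/((8*(-11 + 17 + 100)/(17 + 50))) = 967/((8*106/67)) = 967/((8*(1/67)*106)) = 967/(848/67) = 967*(67/848) = 64789/848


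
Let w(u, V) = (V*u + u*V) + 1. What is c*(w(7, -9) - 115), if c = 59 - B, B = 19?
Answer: -9600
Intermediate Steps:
w(u, V) = 1 + 2*V*u (w(u, V) = (V*u + V*u) + 1 = 2*V*u + 1 = 1 + 2*V*u)
c = 40 (c = 59 - 1*19 = 59 - 19 = 40)
c*(w(7, -9) - 115) = 40*((1 + 2*(-9)*7) - 115) = 40*((1 - 126) - 115) = 40*(-125 - 115) = 40*(-240) = -9600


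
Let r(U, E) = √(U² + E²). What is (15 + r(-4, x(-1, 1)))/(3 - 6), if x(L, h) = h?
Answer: -5 - √17/3 ≈ -6.3744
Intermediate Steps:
r(U, E) = √(E² + U²)
(15 + r(-4, x(-1, 1)))/(3 - 6) = (15 + √(1² + (-4)²))/(3 - 6) = (15 + √(1 + 16))/(-3) = -(15 + √17)/3 = -5 - √17/3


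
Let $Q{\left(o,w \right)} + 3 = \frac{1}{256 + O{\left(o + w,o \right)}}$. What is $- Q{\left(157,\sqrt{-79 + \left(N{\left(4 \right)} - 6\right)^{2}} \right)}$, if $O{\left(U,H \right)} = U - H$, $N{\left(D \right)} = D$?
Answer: $\frac{196577}{65611} + \frac{5 i \sqrt{3}}{65611} \approx 2.9961 + 0.00013199 i$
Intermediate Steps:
$Q{\left(o,w \right)} = -3 + \frac{1}{256 + w}$ ($Q{\left(o,w \right)} = -3 + \frac{1}{256 + \left(\left(o + w\right) - o\right)} = -3 + \frac{1}{256 + w}$)
$- Q{\left(157,\sqrt{-79 + \left(N{\left(4 \right)} - 6\right)^{2}} \right)} = - \frac{-767 - 3 \sqrt{-79 + \left(4 - 6\right)^{2}}}{256 + \sqrt{-79 + \left(4 - 6\right)^{2}}} = - \frac{-767 - 3 \sqrt{-79 + \left(-2\right)^{2}}}{256 + \sqrt{-79 + \left(-2\right)^{2}}} = - \frac{-767 - 3 \sqrt{-79 + 4}}{256 + \sqrt{-79 + 4}} = - \frac{-767 - 3 \sqrt{-75}}{256 + \sqrt{-75}} = - \frac{-767 - 3 \cdot 5 i \sqrt{3}}{256 + 5 i \sqrt{3}} = - \frac{-767 - 15 i \sqrt{3}}{256 + 5 i \sqrt{3}}$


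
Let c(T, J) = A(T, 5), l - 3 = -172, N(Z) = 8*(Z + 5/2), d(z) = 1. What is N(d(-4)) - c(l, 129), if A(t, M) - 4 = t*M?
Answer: 869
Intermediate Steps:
N(Z) = 20 + 8*Z (N(Z) = 8*(Z + 5*(1/2)) = 8*(Z + 5/2) = 8*(5/2 + Z) = 20 + 8*Z)
l = -169 (l = 3 - 172 = -169)
A(t, M) = 4 + M*t (A(t, M) = 4 + t*M = 4 + M*t)
c(T, J) = 4 + 5*T
N(d(-4)) - c(l, 129) = (20 + 8*1) - (4 + 5*(-169)) = (20 + 8) - (4 - 845) = 28 - 1*(-841) = 28 + 841 = 869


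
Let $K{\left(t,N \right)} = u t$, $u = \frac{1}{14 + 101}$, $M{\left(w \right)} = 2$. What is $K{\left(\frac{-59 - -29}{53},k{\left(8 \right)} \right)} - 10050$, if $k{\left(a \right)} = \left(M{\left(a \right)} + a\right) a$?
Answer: $- \frac{12250956}{1219} \approx -10050.0$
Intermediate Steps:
$u = \frac{1}{115} \approx 0.0086956$
$k{\left(a \right)} = a \left(2 + a\right)$ ($k{\left(a \right)} = \left(2 + a\right) a = a \left(2 + a\right)$)
$K{\left(t,N \right)} = \frac{t}{115}$
$K{\left(\frac{-59 - -29}{53},k{\left(8 \right)} \right)} - 10050 = \frac{\left(-59 - -29\right) \frac{1}{53}}{115} - 10050 = \frac{\left(-59 + 29\right) \frac{1}{53}}{115} - 10050 = \frac{\left(-30\right) \frac{1}{53}}{115} - 10050 = \frac{1}{115} \left(- \frac{30}{53}\right) - 10050 = - \frac{6}{1219} - 10050 = - \frac{12250956}{1219}$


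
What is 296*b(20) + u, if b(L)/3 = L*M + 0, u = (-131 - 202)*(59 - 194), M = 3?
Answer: 98235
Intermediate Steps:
u = 44955 (u = -333*(-135) = 44955)
b(L) = 9*L (b(L) = 3*(L*3 + 0) = 3*(3*L + 0) = 3*(3*L) = 9*L)
296*b(20) + u = 296*(9*20) + 44955 = 296*180 + 44955 = 53280 + 44955 = 98235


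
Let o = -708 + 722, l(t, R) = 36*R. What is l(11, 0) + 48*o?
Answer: 672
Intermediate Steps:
o = 14
l(11, 0) + 48*o = 36*0 + 48*14 = 0 + 672 = 672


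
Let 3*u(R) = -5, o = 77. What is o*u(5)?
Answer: -385/3 ≈ -128.33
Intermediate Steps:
u(R) = -5/3 (u(R) = (⅓)*(-5) = -5/3)
o*u(5) = 77*(-5/3) = -385/3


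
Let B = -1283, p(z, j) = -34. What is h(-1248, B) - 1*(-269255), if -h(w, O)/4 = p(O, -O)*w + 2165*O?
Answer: 11210307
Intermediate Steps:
h(w, O) = -8660*O + 136*w (h(w, O) = -4*(-34*w + 2165*O) = -8660*O + 136*w)
h(-1248, B) - 1*(-269255) = (-8660*(-1283) + 136*(-1248)) - 1*(-269255) = (11110780 - 169728) + 269255 = 10941052 + 269255 = 11210307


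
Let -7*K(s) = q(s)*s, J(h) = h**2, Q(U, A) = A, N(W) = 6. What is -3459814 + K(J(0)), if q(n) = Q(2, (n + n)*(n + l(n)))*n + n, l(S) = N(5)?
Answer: -3459814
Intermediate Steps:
l(S) = 6
q(n) = n + 2*n**2*(6 + n) (q(n) = ((n + n)*(n + 6))*n + n = ((2*n)*(6 + n))*n + n = (2*n*(6 + n))*n + n = 2*n**2*(6 + n) + n = n + 2*n**2*(6 + n))
K(s) = -s**2*(1 + 2*s*(6 + s))/7 (K(s) = -s*(1 + 2*s*(6 + s))*s/7 = -s**2*(1 + 2*s*(6 + s))/7)
-3459814 + K(J(0)) = -3459814 + (0**2)**2*(-1 - 2*0**2*(6 + 0**2))/7 = -3459814 + (1/7)*0**2*(-1 - 2*0*(6 + 0)) = -3459814 + (1/7)*0*(-1 - 2*0*6) = -3459814 + (1/7)*0*(-1 + 0) = -3459814 + (1/7)*0*(-1) = -3459814 + 0 = -3459814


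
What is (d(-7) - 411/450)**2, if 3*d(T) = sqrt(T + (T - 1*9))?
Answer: (137 - 50*I*sqrt(23))**2/22500 ≈ -1.7214 - 2.9201*I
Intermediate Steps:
d(T) = sqrt(-9 + 2*T)/3 (d(T) = sqrt(T + (T - 1*9))/3 = sqrt(T + (T - 9))/3 = sqrt(T + (-9 + T))/3 = sqrt(-9 + 2*T)/3)
(d(-7) - 411/450)**2 = (sqrt(-9 + 2*(-7))/3 - 411/450)**2 = (sqrt(-9 - 14)/3 - 411*1/450)**2 = (sqrt(-23)/3 - 137/150)**2 = ((I*sqrt(23))/3 - 137/150)**2 = (I*sqrt(23)/3 - 137/150)**2 = (-137/150 + I*sqrt(23)/3)**2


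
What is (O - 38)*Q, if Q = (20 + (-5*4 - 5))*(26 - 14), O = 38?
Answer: 0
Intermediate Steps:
Q = -60 (Q = (20 + (-20 - 5))*12 = (20 - 25)*12 = -5*12 = -60)
(O - 38)*Q = (38 - 38)*(-60) = 0*(-60) = 0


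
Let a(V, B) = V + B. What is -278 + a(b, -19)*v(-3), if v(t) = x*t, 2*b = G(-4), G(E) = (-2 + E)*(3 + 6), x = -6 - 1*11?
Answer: -2624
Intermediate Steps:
x = -17 (x = -6 - 11 = -17)
G(E) = -18 + 9*E (G(E) = (-2 + E)*9 = -18 + 9*E)
b = -27 (b = (-18 + 9*(-4))/2 = (-18 - 36)/2 = (1/2)*(-54) = -27)
a(V, B) = B + V
v(t) = -17*t
-278 + a(b, -19)*v(-3) = -278 + (-19 - 27)*(-17*(-3)) = -278 - 46*51 = -278 - 2346 = -2624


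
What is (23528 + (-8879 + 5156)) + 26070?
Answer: 45875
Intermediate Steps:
(23528 + (-8879 + 5156)) + 26070 = (23528 - 3723) + 26070 = 19805 + 26070 = 45875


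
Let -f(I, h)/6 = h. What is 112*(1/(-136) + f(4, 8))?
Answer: -91406/17 ≈ -5376.8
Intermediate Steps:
f(I, h) = -6*h
112*(1/(-136) + f(4, 8)) = 112*(1/(-136) - 6*8) = 112*(-1/136 - 48) = 112*(-6529/136) = -91406/17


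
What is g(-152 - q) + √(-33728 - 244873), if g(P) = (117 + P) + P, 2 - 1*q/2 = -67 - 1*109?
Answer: -899 + I*√278601 ≈ -899.0 + 527.83*I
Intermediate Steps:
q = 356 (q = 4 - 2*(-67 - 1*109) = 4 - 2*(-67 - 109) = 4 - 2*(-176) = 4 + 352 = 356)
g(P) = 117 + 2*P
g(-152 - q) + √(-33728 - 244873) = (117 + 2*(-152 - 1*356)) + √(-33728 - 244873) = (117 + 2*(-152 - 356)) + √(-278601) = (117 + 2*(-508)) + I*√278601 = (117 - 1016) + I*√278601 = -899 + I*√278601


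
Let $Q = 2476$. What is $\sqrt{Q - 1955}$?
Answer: $\sqrt{521} \approx 22.825$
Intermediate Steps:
$\sqrt{Q - 1955} = \sqrt{2476 - 1955} = \sqrt{521}$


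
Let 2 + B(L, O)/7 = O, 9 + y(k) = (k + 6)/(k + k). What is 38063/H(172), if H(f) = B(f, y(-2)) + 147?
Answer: 38063/63 ≈ 604.17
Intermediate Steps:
y(k) = -9 + (6 + k)/(2*k) (y(k) = -9 + (k + 6)/(k + k) = -9 + (6 + k)/((2*k)) = -9 + (6 + k)*(1/(2*k)) = -9 + (6 + k)/(2*k))
B(L, O) = -14 + 7*O
H(f) = 63 (H(f) = (-14 + 7*(-17/2 + 3/(-2))) + 147 = (-14 + 7*(-17/2 + 3*(-1/2))) + 147 = (-14 + 7*(-17/2 - 3/2)) + 147 = (-14 + 7*(-10)) + 147 = (-14 - 70) + 147 = -84 + 147 = 63)
38063/H(172) = 38063/63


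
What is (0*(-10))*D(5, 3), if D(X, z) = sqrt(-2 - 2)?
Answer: 0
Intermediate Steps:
D(X, z) = 2*I (D(X, z) = sqrt(-4) = 2*I)
(0*(-10))*D(5, 3) = (0*(-10))*(2*I) = 0*(2*I) = 0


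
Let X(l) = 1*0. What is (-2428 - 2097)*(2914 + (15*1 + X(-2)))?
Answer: -13253725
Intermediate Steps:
X(l) = 0
(-2428 - 2097)*(2914 + (15*1 + X(-2))) = (-2428 - 2097)*(2914 + (15*1 + 0)) = -4525*(2914 + (15 + 0)) = -4525*(2914 + 15) = -4525*2929 = -13253725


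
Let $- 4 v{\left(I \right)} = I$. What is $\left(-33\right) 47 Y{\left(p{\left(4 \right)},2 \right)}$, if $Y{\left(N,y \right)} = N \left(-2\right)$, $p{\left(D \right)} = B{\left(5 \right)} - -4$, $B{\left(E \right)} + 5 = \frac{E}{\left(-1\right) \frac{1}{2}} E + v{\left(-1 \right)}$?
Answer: $- \frac{314853}{2} \approx -1.5743 \cdot 10^{5}$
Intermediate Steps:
$v{\left(I \right)} = - \frac{I}{4}$
$B{\left(E \right)} = - \frac{19}{4} - 2 E^{2}$ ($B{\left(E \right)} = -5 + \left(\frac{E}{\left(-1\right) \frac{1}{2}} E - - \frac{1}{4}\right) = -5 + \left(\frac{E}{\left(-1\right) \frac{1}{2}} E + \frac{1}{4}\right) = -5 + \left(\frac{E}{- \frac{1}{2}} E + \frac{1}{4}\right) = -5 + \left(E \left(-2\right) E + \frac{1}{4}\right) = -5 + \left(- 2 E E + \frac{1}{4}\right) = -5 - \left(- \frac{1}{4} + 2 E^{2}\right) = - \frac{19}{4} - 2 E^{2}$)
$p{\left(D \right)} = - \frac{203}{4}$ ($p{\left(D \right)} = \left(- \frac{19}{4} - 2 \cdot 5^{2}\right) - -4 = \left(- \frac{19}{4} - 50\right) + 4 = - \frac{219}{4} + 4 = - \frac{203}{4}$)
$Y{\left(N,y \right)} = - 2 N$
$\left(-33\right) 47 Y{\left(p{\left(4 \right)},2 \right)} = \left(-33\right) 47 \left(\left(-2\right) \left(- \frac{203}{4}\right)\right) = \left(-1551\right) \frac{203}{2} = - \frac{314853}{2}$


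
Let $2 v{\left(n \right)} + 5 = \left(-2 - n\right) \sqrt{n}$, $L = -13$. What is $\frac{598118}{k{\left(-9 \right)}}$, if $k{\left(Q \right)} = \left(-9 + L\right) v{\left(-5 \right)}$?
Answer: $\frac{299059}{77} + \frac{897177 i \sqrt{5}}{385} \approx 3883.9 + 5210.8 i$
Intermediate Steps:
$v{\left(n \right)} = - \frac{5}{2} + \frac{\sqrt{n} \left(-2 - n\right)}{2}$ ($v{\left(n \right)} = - \frac{5}{2} + \frac{\left(-2 - n\right) \sqrt{n}}{2} = - \frac{5}{2} + \frac{\sqrt{n} \left(-2 - n\right)}{2}$)
$k{\left(Q \right)} = 55 - 33 i \sqrt{5}$ ($k{\left(Q \right)} = \left(-9 - 13\right) \left(- \frac{5}{2} - \sqrt{-5} - \frac{\left(-5\right)^{\frac{3}{2}}}{2}\right) = - 22 \left(- \frac{5}{2} - i \sqrt{5} - \frac{\left(-5\right) i \sqrt{5}}{2}\right) = - 22 \left(- \frac{5}{2} - i \sqrt{5} + \frac{5 i \sqrt{5}}{2}\right) = - 22 \left(- \frac{5}{2} + \frac{3 i \sqrt{5}}{2}\right) = 55 - 33 i \sqrt{5}$)
$\frac{598118}{k{\left(-9 \right)}} = \frac{598118}{55 - 33 i \sqrt{5}}$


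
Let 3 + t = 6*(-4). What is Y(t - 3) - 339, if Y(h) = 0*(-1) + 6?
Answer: -333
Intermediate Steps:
t = -27 (t = -3 + 6*(-4) = -3 - 24 = -27)
Y(h) = 6 (Y(h) = 0 + 6 = 6)
Y(t - 3) - 339 = 6 - 339 = -333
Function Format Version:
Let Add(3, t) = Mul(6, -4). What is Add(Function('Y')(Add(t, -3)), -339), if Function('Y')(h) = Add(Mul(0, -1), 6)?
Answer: -333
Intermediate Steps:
t = -27 (t = Add(-3, Mul(6, -4)) = Add(-3, -24) = -27)
Function('Y')(h) = 6 (Function('Y')(h) = Add(0, 6) = 6)
Add(Function('Y')(Add(t, -3)), -339) = Add(6, -339) = -333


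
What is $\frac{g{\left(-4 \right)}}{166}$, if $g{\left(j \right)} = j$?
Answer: $- \frac{2}{83} \approx -0.024096$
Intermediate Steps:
$\frac{g{\left(-4 \right)}}{166} = \frac{1}{166} \left(-4\right) = - \frac{2}{83}$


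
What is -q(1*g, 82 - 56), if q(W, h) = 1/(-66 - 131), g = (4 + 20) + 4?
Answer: 1/197 ≈ 0.0050761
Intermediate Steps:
g = 28 (g = 24 + 4 = 28)
q(W, h) = -1/197 (q(W, h) = 1/(-197) = -1/197)
-q(1*g, 82 - 56) = -1*(-1/197) = 1/197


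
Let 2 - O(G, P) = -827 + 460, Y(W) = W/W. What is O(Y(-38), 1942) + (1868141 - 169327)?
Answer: 1699183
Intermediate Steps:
Y(W) = 1
O(G, P) = 369 (O(G, P) = 2 - (-827 + 460) = 2 - 1*(-367) = 2 + 367 = 369)
O(Y(-38), 1942) + (1868141 - 169327) = 369 + (1868141 - 169327) = 369 + 1698814 = 1699183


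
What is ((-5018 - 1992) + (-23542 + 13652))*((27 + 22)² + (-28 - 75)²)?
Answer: -219869000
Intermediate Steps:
((-5018 - 1992) + (-23542 + 13652))*((27 + 22)² + (-28 - 75)²) = (-7010 - 9890)*(49² + (-103)²) = -16900*(2401 + 10609) = -16900*13010 = -219869000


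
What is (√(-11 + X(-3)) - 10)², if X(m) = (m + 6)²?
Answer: (10 - I*√2)² ≈ 98.0 - 28.284*I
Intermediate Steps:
X(m) = (6 + m)²
(√(-11 + X(-3)) - 10)² = (√(-11 + (6 - 3)²) - 10)² = (√(-11 + 3²) - 10)² = (√(-11 + 9) - 10)² = (√(-2) - 10)² = (I*√2 - 10)² = (-10 + I*√2)²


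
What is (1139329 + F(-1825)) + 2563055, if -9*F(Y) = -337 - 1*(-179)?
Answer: 33321614/9 ≈ 3.7024e+6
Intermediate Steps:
F(Y) = 158/9 (F(Y) = -(-337 - 1*(-179))/9 = -(-337 + 179)/9 = -⅑*(-158) = 158/9)
(1139329 + F(-1825)) + 2563055 = (1139329 + 158/9) + 2563055 = 10254119/9 + 2563055 = 33321614/9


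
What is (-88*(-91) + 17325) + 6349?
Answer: 31682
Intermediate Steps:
(-88*(-91) + 17325) + 6349 = (8008 + 17325) + 6349 = 25333 + 6349 = 31682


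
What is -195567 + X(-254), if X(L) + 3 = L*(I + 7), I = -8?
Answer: -195316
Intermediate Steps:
X(L) = -3 - L (X(L) = -3 + L*(-8 + 7) = -3 + L*(-1) = -3 - L)
-195567 + X(-254) = -195567 + (-3 - 1*(-254)) = -195567 + (-3 + 254) = -195567 + 251 = -195316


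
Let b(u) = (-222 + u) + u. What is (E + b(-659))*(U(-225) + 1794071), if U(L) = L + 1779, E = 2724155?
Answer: 4888795559375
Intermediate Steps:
U(L) = 1779 + L
b(u) = -222 + 2*u
(E + b(-659))*(U(-225) + 1794071) = (2724155 + (-222 + 2*(-659)))*((1779 - 225) + 1794071) = (2724155 + (-222 - 1318))*(1554 + 1794071) = (2724155 - 1540)*1795625 = 2722615*1795625 = 4888795559375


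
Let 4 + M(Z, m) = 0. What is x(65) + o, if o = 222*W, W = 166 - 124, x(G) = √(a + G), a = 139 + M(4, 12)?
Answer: 9324 + 10*√2 ≈ 9338.1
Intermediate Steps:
M(Z, m) = -4 (M(Z, m) = -4 + 0 = -4)
a = 135 (a = 139 - 4 = 135)
x(G) = √(135 + G)
W = 42
o = 9324 (o = 222*42 = 9324)
x(65) + o = √(135 + 65) + 9324 = √200 + 9324 = 10*√2 + 9324 = 9324 + 10*√2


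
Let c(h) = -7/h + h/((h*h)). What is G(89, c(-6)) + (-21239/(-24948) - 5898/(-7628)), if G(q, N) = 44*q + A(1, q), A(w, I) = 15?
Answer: 187097899915/47575836 ≈ 3932.6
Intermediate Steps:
c(h) = -6/h (c(h) = -7/h + h/(h²) = -7/h + h/h² = -7/h + 1/h = -6/h)
G(q, N) = 15 + 44*q (G(q, N) = 44*q + 15 = 15 + 44*q)
G(89, c(-6)) + (-21239/(-24948) - 5898/(-7628)) = (15 + 44*89) + (-21239/(-24948) - 5898/(-7628)) = (15 + 3916) + (-21239*(-1/24948) - 5898*(-1/7628)) = 3931 + (21239/24948 + 2949/3814) = 3931 + 77288599/47575836 = 187097899915/47575836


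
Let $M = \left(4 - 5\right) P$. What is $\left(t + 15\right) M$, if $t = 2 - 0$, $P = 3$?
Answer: $-51$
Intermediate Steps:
$M = -3$ ($M = \left(4 - 5\right) 3 = \left(-1\right) 3 = -3$)
$t = 2$ ($t = 2 + 0 = 2$)
$\left(t + 15\right) M = \left(2 + 15\right) \left(-3\right) = 17 \left(-3\right) = -51$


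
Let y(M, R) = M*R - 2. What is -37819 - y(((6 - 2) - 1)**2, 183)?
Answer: -39464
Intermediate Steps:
y(M, R) = -2 + M*R
-37819 - y(((6 - 2) - 1)**2, 183) = -37819 - (-2 + ((6 - 2) - 1)**2*183) = -37819 - (-2 + (4 - 1)**2*183) = -37819 - (-2 + 3**2*183) = -37819 - (-2 + 9*183) = -37819 - (-2 + 1647) = -37819 - 1*1645 = -37819 - 1645 = -39464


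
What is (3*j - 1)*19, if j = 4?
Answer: 209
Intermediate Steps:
(3*j - 1)*19 = (3*4 - 1)*19 = (12 - 1)*19 = 11*19 = 209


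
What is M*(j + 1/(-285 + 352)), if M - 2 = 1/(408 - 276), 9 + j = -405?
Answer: -7350305/8844 ≈ -831.11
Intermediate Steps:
j = -414 (j = -9 - 405 = -414)
M = 265/132 (M = 2 + 1/(408 - 276) = 2 + 1/132 = 265/132 ≈ 2.0076)
M*(j + 1/(-285 + 352)) = 265*(-414 + 1/(-285 + 352))/132 = 265*(-414 + 1/67)/132 = (265/132)*(-27737/67) = -7350305/8844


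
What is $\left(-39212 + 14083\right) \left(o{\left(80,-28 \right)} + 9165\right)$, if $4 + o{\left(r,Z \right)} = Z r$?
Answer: $-173917809$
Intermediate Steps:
$o{\left(r,Z \right)} = -4 + Z r$
$\left(-39212 + 14083\right) \left(o{\left(80,-28 \right)} + 9165\right) = \left(-39212 + 14083\right) \left(\left(-4 - 2240\right) + 9165\right) = - 25129 \left(\left(-4 - 2240\right) + 9165\right) = - 25129 \left(-2244 + 9165\right) = \left(-25129\right) 6921 = -173917809$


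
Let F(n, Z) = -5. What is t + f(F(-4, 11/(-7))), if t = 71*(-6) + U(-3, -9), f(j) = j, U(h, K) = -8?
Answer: -439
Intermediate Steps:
t = -434 (t = 71*(-6) - 8 = -426 - 8 = -434)
t + f(F(-4, 11/(-7))) = -434 - 5 = -439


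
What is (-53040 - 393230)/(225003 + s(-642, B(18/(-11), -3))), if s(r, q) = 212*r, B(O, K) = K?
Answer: -446270/88899 ≈ -5.0200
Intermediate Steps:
(-53040 - 393230)/(225003 + s(-642, B(18/(-11), -3))) = (-53040 - 393230)/(225003 + 212*(-642)) = -446270/(225003 - 136104) = -446270/88899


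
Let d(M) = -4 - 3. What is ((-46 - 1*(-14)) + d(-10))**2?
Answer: 1521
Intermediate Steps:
d(M) = -7
((-46 - 1*(-14)) + d(-10))**2 = ((-46 - 1*(-14)) - 7)**2 = ((-46 + 14) - 7)**2 = (-32 - 7)**2 = (-39)**2 = 1521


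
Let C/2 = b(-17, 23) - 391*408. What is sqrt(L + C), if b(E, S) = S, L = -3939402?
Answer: 2*I*sqrt(1064603) ≈ 2063.6*I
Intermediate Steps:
C = -319010 (C = 2*(23 - 391*408) = 2*(23 - 159528) = 2*(-159505) = -319010)
sqrt(L + C) = sqrt(-3939402 - 319010) = sqrt(-4258412) = 2*I*sqrt(1064603)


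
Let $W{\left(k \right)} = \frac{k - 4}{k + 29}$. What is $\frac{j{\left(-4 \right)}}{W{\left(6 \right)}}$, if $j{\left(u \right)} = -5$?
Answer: $- \frac{175}{2} \approx -87.5$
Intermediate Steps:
$W{\left(k \right)} = \frac{-4 + k}{29 + k}$
$\frac{j{\left(-4 \right)}}{W{\left(6 \right)}} = - \frac{5}{\frac{1}{29 + 6} \left(-4 + 6\right)} = - \frac{5}{\frac{1}{35} \cdot 2} = - \frac{5}{\frac{2}{35}} = \left(-5\right) \frac{35}{2} = - \frac{175}{2}$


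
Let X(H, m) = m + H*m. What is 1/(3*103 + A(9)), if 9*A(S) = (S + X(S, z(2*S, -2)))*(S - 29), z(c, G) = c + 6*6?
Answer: -1/911 ≈ -0.0010977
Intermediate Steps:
z(c, G) = 36 + c (z(c, G) = c + 36 = 36 + c)
A(S) = (-29 + S)*(S + (1 + S)*(36 + 2*S))/9 (A(S) = ((S + (36 + 2*S)*(1 + S))*(S - 29))/9 = ((S + (1 + S)*(36 + 2*S))*(-29 + S))/9 = ((-29 + S)*(S + (1 + S)*(36 + 2*S)))/9 = (-29 + S)*(S + (1 + S)*(36 + 2*S))/9)
1/(3*103 + A(9)) = 1/(3*103 + (-116 - 365/3*9 - 19/9*9² + (2/9)*9³)) = 1/(309 + (-116 - 1095 - 19/9*81 + (2/9)*729)) = 1/(309 + (-116 - 1095 - 171 + 162)) = 1/(309 - 1220) = 1/(-911) = -1/911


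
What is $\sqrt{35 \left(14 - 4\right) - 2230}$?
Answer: $2 i \sqrt{470} \approx 43.359 i$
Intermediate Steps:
$\sqrt{35 \left(14 - 4\right) - 2230} = \sqrt{35 \cdot 10 - 2230} = \sqrt{350 - 2230} = \sqrt{-1880} = 2 i \sqrt{470}$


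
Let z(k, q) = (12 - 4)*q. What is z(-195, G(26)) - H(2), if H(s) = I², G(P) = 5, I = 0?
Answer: 40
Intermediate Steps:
z(k, q) = 8*q
H(s) = 0 (H(s) = 0² = 0)
z(-195, G(26)) - H(2) = 8*5 - 1*0 = 40 + 0 = 40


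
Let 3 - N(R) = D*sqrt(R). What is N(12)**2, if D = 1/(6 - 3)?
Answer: 31/3 - 4*sqrt(3) ≈ 3.4051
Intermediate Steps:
D = 1/3 ≈ 0.33333
N(R) = 3 - sqrt(R)/3
N(12)**2 = (3 - 2*sqrt(3)/3)**2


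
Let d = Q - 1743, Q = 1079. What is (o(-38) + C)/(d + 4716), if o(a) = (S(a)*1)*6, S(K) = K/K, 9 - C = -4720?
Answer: 4735/4052 ≈ 1.1686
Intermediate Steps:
C = 4729 (C = 9 - 1*(-4720) = 9 + 4720 = 4729)
S(K) = 1
d = -664 (d = 1079 - 1743 = -664)
o(a) = 6 (o(a) = (1*1)*6 = 1*6 = 6)
(o(-38) + C)/(d + 4716) = (6 + 4729)/(-664 + 4716) = 4735/4052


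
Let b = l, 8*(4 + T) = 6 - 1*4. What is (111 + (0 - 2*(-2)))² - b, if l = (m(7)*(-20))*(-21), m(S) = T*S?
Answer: 24250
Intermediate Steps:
T = -15/4 (T = -4 + (6 - 1*4)/8 = -4 + (6 - 4)/8 = -4 + (⅛)*2 = -4 + ¼ = -15/4 ≈ -3.7500)
m(S) = -15*S/4
l = -11025 (l = (-15/4*7*(-20))*(-21) = -105/4*(-20)*(-21) = 525*(-21) = -11025)
b = -11025
(111 + (0 - 2*(-2)))² - b = (111 + (0 - 2*(-2)))² - 1*(-11025) = (111 + (0 + 4))² + 11025 = (111 + 4)² + 11025 = 115² + 11025 = 13225 + 11025 = 24250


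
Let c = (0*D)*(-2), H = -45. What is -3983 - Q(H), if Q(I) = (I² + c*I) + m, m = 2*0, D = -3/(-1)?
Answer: -6008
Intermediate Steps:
D = 3 (D = -3*(-1) = 3)
c = 0 (c = (0*3)*(-2) = 0*(-2) = 0)
m = 0
Q(I) = I² (Q(I) = (I² + 0*I) + 0 = (I² + 0) + 0 = I² + 0 = I²)
-3983 - Q(H) = -3983 - 1*(-45)² = -3983 - 1*2025 = -3983 - 2025 = -6008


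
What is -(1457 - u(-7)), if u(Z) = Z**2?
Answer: -1408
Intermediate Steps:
-(1457 - u(-7)) = -(1457 - 1*(-7)**2) = -(1457 - 1*49) = -(1457 - 49) = -1*1408 = -1408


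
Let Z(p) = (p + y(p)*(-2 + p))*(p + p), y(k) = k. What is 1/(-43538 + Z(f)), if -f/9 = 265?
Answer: -1/27144253238 ≈ -3.6840e-11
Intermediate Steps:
f = -2385 (f = -9*265 = -2385)
Z(p) = 2*p*(p + p*(-2 + p)) (Z(p) = (p + p*(-2 + p))*(p + p) = (p + p*(-2 + p))*(2*p) = 2*p*(p + p*(-2 + p)))
1/(-43538 + Z(f)) = 1/(-43538 + 2*(-2385)²*(-1 - 2385)) = 1/(-43538 + 2*5688225*(-2386)) = 1/(-43538 - 27144209700) = 1/(-27144253238) = -1/27144253238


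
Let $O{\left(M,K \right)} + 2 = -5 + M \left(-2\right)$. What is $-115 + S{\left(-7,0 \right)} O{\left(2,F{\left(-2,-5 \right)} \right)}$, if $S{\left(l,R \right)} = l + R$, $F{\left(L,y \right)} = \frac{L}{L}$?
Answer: $-38$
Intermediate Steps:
$F{\left(L,y \right)} = 1$
$O{\left(M,K \right)} = -7 - 2 M$ ($O{\left(M,K \right)} = -2 + \left(-5 + M \left(-2\right)\right) = -2 - \left(5 + 2 M\right) = -7 - 2 M$)
$S{\left(l,R \right)} = R + l$
$-115 + S{\left(-7,0 \right)} O{\left(2,F{\left(-2,-5 \right)} \right)} = -115 + \left(0 - 7\right) \left(-7 - 4\right) = -115 - 7 \left(-7 - 4\right) = -115 - -77 = -115 + 77 = -38$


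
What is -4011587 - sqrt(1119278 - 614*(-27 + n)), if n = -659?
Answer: -4011587 - sqrt(1540482) ≈ -4.0128e+6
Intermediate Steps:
-4011587 - sqrt(1119278 - 614*(-27 + n)) = -4011587 - sqrt(1119278 - 614*(-27 - 659)) = -4011587 - sqrt(1119278 - 614*(-686)) = -4011587 - sqrt(1119278 + 421204) = -4011587 - sqrt(1540482)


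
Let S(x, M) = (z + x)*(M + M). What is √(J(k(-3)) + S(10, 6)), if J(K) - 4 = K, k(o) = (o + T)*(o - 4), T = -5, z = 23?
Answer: 2*√114 ≈ 21.354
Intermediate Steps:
k(o) = (-5 + o)*(-4 + o) (k(o) = (o - 5)*(o - 4) = (-5 + o)*(-4 + o))
S(x, M) = 2*M*(23 + x) (S(x, M) = (23 + x)*(M + M) = (23 + x)*(2*M) = 2*M*(23 + x))
J(K) = 4 + K
√(J(k(-3)) + S(10, 6)) = √((4 + (20 + (-3)² - 9*(-3))) + 2*6*(23 + 10)) = √((4 + (20 + 9 + 27)) + 2*6*33) = √((4 + 56) + 396) = √(60 + 396) = √456 = 2*√114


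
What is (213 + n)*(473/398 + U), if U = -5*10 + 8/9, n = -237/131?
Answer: -263839883/26069 ≈ -10121.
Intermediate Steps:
n = -237/131 (n = -237*1/131 = -237/131 ≈ -1.8092)
U = -442/9 (U = -50 + 8*(1/9) = -50 + 8/9 = -442/9 ≈ -49.111)
(213 + n)*(473/398 + U) = (213 - 237/131)*(473/398 - 442/9) = 27666*(473*(1/398) - 442/9)/131 = 27666*(473/398 - 442/9)/131 = (27666/131)*(-171659/3582) = -263839883/26069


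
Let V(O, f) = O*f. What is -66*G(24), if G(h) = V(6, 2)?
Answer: -792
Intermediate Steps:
G(h) = 12 (G(h) = 6*2 = 12)
-66*G(24) = -66*12 = -792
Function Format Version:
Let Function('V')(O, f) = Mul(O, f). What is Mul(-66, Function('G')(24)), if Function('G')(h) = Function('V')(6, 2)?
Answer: -792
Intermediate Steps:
Function('G')(h) = 12 (Function('G')(h) = Mul(6, 2) = 12)
Mul(-66, Function('G')(24)) = Mul(-66, 12) = -792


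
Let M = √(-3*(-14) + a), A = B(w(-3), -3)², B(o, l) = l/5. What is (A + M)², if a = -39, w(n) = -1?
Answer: 1956/625 + 18*√3/25 ≈ 4.3767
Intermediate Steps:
B(o, l) = l/5 (B(o, l) = l*(⅕) = l/5)
A = 9/25 (A = ((⅕)*(-3))² = (-⅗)² = 9/25 ≈ 0.36000)
M = √3 (M = √(-3*(-14) - 39) = √(42 - 39) = √3 ≈ 1.7320)
(A + M)² = (9/25 + √3)²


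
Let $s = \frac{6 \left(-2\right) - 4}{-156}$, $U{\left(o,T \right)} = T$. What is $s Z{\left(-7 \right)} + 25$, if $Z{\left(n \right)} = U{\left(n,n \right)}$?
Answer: $\frac{947}{39} \approx 24.282$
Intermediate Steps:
$Z{\left(n \right)} = n$
$s = \frac{4}{39}$ ($s = \left(-12 - 4\right) \left(- \frac{1}{156}\right) = \left(-16\right) \left(- \frac{1}{156}\right) = \frac{4}{39} \approx 0.10256$)
$s Z{\left(-7 \right)} + 25 = \frac{4}{39} \left(-7\right) + 25 = - \frac{28}{39} + 25 = \frac{947}{39}$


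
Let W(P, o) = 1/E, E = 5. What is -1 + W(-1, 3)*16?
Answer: 11/5 ≈ 2.2000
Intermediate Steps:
W(P, o) = 1/5
-1 + W(-1, 3)*16 = -1 + (1/5)*16 = -1 + 16/5 = 11/5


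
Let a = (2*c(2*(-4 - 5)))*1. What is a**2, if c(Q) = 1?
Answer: 4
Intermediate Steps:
a = 2 (a = (2*1)*1 = 2*1 = 2)
a**2 = 2**2 = 4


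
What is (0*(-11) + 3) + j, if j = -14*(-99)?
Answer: 1389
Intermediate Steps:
j = 1386
(0*(-11) + 3) + j = (0*(-11) + 3) + 1386 = (0 + 3) + 1386 = 3 + 1386 = 1389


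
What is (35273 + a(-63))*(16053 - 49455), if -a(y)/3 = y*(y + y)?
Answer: -382753518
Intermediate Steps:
a(y) = -6*y² (a(y) = -3*y*(y + y) = -3*y*2*y = -6*y²)
(35273 + a(-63))*(16053 - 49455) = (35273 - 6*(-63)²)*(16053 - 49455) = (35273 - 6*3969)*(-33402) = (35273 - 23814)*(-33402) = 11459*(-33402) = -382753518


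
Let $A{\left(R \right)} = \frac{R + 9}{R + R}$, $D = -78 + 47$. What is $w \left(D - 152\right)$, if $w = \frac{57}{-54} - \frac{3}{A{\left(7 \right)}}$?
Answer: $\frac{16165}{24} \approx 673.54$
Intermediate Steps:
$D = -31$
$A{\left(R \right)} = \frac{9 + R}{2 R}$
$w = - \frac{265}{72}$ ($w = \frac{57}{-54} - \frac{3}{\frac{1}{2} \cdot \frac{1}{7} \left(9 + 7\right)} = 57 \left(- \frac{1}{54}\right) - \frac{3}{\frac{1}{2} \cdot \frac{1}{7} \cdot 16} = - \frac{19}{18} - \frac{3}{\frac{8}{7}} = - \frac{19}{18} - \frac{21}{8} = - \frac{265}{72} \approx -3.6806$)
$w \left(D - 152\right) = - \frac{265 \left(-31 - 152\right)}{72} = \left(- \frac{265}{72}\right) \left(-183\right) = \frac{16165}{24}$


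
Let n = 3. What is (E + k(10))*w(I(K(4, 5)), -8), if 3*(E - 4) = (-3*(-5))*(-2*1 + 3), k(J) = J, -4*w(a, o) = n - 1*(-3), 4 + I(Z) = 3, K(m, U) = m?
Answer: -57/2 ≈ -28.500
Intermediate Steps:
I(Z) = -1 (I(Z) = -4 + 3 = -1)
w(a, o) = -3/2 (w(a, o) = -(3 - 1*(-3))/4 = -(3 + 3)/4 = -1/4*6 = -3/2)
E = 9 (E = 4 + ((-3*(-5))*(-2*1 + 3))/3 = 4 + (15*(-2 + 3))/3 = 4 + (15*1)/3 = 4 + (1/3)*15 = 4 + 5 = 9)
(E + k(10))*w(I(K(4, 5)), -8) = (9 + 10)*(-3/2) = 19*(-3/2) = -57/2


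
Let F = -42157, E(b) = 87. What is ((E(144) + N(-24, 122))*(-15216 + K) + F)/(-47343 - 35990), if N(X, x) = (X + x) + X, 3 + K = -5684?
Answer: 3407540/83333 ≈ 40.891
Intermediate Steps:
K = -5687 (K = -3 - 5684 = -5687)
N(X, x) = x + 2*X
((E(144) + N(-24, 122))*(-15216 + K) + F)/(-47343 - 35990) = ((87 + (122 + 2*(-24)))*(-15216 - 5687) - 42157)/(-47343 - 35990) = ((87 + (122 - 48))*(-20903) - 42157)/(-83333) = ((87 + 74)*(-20903) - 42157)*(-1/83333) = (161*(-20903) - 42157)*(-1/83333) = (-3365383 - 42157)*(-1/83333) = -3407540*(-1/83333) = 3407540/83333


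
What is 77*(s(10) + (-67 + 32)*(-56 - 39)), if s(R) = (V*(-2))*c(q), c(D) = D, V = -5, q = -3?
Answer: 253715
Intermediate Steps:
s(R) = -30 (s(R) = -5*(-2)*(-3) = 10*(-3) = -30)
77*(s(10) + (-67 + 32)*(-56 - 39)) = 77*(-30 + (-67 + 32)*(-56 - 39)) = 77*(-30 - 35*(-95)) = 77*(-30 + 3325) = 77*3295 = 253715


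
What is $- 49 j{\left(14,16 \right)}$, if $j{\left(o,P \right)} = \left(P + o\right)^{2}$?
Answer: $-44100$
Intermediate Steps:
$- 49 j{\left(14,16 \right)} = - 49 \left(16 + 14\right)^{2} = - 49 \cdot 30^{2} = \left(-49\right) 900 = -44100$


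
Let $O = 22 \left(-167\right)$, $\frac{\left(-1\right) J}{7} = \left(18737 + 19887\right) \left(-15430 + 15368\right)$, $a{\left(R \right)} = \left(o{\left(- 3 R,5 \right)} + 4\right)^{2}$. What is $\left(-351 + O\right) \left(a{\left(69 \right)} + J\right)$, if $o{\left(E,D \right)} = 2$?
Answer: $-67470479300$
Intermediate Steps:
$a{\left(R \right)} = 36$ ($a{\left(R \right)} = \left(2 + 4\right)^{2} = 6^{2} = 36$)
$J = 16762816$ ($J = - 7 \left(18737 + 19887\right) \left(-15430 + 15368\right) = - 7 \cdot 38624 \left(-62\right) = \left(-7\right) \left(-2394688\right) = 16762816$)
$O = -3674$
$\left(-351 + O\right) \left(a{\left(69 \right)} + J\right) = \left(-351 - 3674\right) \left(36 + 16762816\right) = \left(-4025\right) 16762852 = -67470479300$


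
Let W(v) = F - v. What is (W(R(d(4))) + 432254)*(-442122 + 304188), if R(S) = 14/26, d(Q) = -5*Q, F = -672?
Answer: -773886845106/13 ≈ -5.9530e+10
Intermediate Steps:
R(S) = 7/13 (R(S) = 14*(1/26) = 7/13)
W(v) = -672 - v
(W(R(d(4))) + 432254)*(-442122 + 304188) = ((-672 - 1*7/13) + 432254)*(-442122 + 304188) = ((-672 - 7/13) + 432254)*(-137934) = (-8743/13 + 432254)*(-137934) = (5610559/13)*(-137934) = -773886845106/13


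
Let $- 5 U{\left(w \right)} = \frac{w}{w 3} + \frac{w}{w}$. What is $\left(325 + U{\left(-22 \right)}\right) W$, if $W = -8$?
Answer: $- \frac{38968}{15} \approx -2597.9$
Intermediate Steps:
$U{\left(w \right)} = - \frac{4}{15}$ ($U{\left(w \right)} = - \frac{\frac{w}{w 3} + \frac{w}{w}}{5} = - \frac{\frac{w}{3 w} + 1}{5} = - \frac{w \frac{1}{3 w} + 1}{5} = - \frac{\frac{1}{3} + 1}{5} = \left(- \frac{1}{5}\right) \frac{4}{3} = - \frac{4}{15}$)
$\left(325 + U{\left(-22 \right)}\right) W = \left(325 - \frac{4}{15}\right) \left(-8\right) = \frac{4871}{15} \left(-8\right) = - \frac{38968}{15}$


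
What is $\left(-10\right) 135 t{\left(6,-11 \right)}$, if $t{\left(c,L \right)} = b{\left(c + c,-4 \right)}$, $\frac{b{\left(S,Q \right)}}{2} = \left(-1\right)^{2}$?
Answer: $-2700$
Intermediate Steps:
$b{\left(S,Q \right)} = 2$ ($b{\left(S,Q \right)} = 2 \left(-1\right)^{2} = 2 \cdot 1 = 2$)
$t{\left(c,L \right)} = 2$
$\left(-10\right) 135 t{\left(6,-11 \right)} = \left(-10\right) 135 \cdot 2 = \left(-1350\right) 2 = -2700$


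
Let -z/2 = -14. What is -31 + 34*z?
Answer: 921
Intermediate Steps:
z = 28 (z = -2*(-14) = 28)
-31 + 34*z = -31 + 34*28 = -31 + 952 = 921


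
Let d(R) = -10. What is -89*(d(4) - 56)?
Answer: 5874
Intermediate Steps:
-89*(d(4) - 56) = -89*(-10 - 56) = -89*(-66) = 5874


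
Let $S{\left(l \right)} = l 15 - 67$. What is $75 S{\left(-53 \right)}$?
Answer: $-64650$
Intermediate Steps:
$S{\left(l \right)} = -67 + 15 l$ ($S{\left(l \right)} = 15 l - 67 = -67 + 15 l$)
$75 S{\left(-53 \right)} = 75 \left(-67 + 15 \left(-53\right)\right) = 75 \left(-67 - 795\right) = 75 \left(-862\right) = -64650$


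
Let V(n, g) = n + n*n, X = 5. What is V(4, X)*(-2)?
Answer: -40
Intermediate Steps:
V(n, g) = n + n²
V(4, X)*(-2) = (4*(1 + 4))*(-2) = (4*5)*(-2) = 20*(-2) = -40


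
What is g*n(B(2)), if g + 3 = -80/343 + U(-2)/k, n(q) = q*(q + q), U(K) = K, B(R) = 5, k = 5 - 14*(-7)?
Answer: -5745650/35329 ≈ -162.63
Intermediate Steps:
k = 103 (k = 5 + 98 = 103)
n(q) = 2*q² (n(q) = q*(2*q) = 2*q²)
g = -114913/35329 (g = -3 + (-80/343 - 2/103) = -3 - 8926/35329 = -114913/35329 ≈ -3.2527)
g*n(B(2)) = -229826*5²/35329 = -229826*25/35329 = -114913/35329*50 = -5745650/35329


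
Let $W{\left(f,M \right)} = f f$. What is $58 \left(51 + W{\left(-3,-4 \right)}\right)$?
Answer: $3480$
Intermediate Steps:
$W{\left(f,M \right)} = f^{2}$
$58 \left(51 + W{\left(-3,-4 \right)}\right) = 58 \left(51 + \left(-3\right)^{2}\right) = 58 \left(51 + 9\right) = 58 \cdot 60 = 3480$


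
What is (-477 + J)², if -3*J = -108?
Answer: 194481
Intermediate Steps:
J = 36 (J = -⅓*(-108) = 36)
(-477 + J)² = (-477 + 36)² = (-441)² = 194481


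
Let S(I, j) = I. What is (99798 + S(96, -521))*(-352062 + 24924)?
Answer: -32679123372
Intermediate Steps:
(99798 + S(96, -521))*(-352062 + 24924) = (99798 + 96)*(-352062 + 24924) = 99894*(-327138) = -32679123372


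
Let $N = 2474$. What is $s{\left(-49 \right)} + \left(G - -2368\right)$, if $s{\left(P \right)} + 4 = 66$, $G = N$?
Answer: $4904$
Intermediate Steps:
$G = 2474$
$s{\left(P \right)} = 62$ ($s{\left(P \right)} = -4 + 66 = 62$)
$s{\left(-49 \right)} + \left(G - -2368\right) = 62 + \left(2474 - -2368\right) = 62 + \left(2474 + 2368\right) = 62 + 4842 = 4904$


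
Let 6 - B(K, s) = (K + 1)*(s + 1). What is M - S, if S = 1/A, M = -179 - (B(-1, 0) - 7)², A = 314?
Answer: -56521/314 ≈ -180.00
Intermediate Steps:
B(K, s) = 6 - (1 + K)*(1 + s) (B(K, s) = 6 - (K + 1)*(s + 1) = 6 - (1 + K)*(1 + s))
M = -180 (M = -179 - ((5 - 1*(-1) - 1*0 - 1*(-1)*0) - 7)² = -179 - ((5 + 1 + 0 + 0) - 7)² = -179 - (6 - 7)² = -179 - 1*(-1)² = -179 - 1*1 = -179 - 1 = -180)
S = 1/314 ≈ 0.0031847
M - S = -180 - 1*1/314 = -180 - 1/314 = -56521/314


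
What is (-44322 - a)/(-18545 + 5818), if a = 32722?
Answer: 7004/1157 ≈ 6.0536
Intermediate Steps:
(-44322 - a)/(-18545 + 5818) = (-44322 - 1*32722)/(-18545 + 5818) = (-44322 - 32722)/(-12727) = -77044*(-1/12727) = 7004/1157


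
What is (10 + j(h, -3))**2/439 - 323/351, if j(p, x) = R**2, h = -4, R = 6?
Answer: 600919/154089 ≈ 3.8998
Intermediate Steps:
j(p, x) = 36 (j(p, x) = 6**2 = 36)
(10 + j(h, -3))**2/439 - 323/351 = (10 + 36)**2/439 - 323/351 = 46**2*(1/439) - 323*1/351 = 2116*(1/439) - 323/351 = 2116/439 - 323/351 = 600919/154089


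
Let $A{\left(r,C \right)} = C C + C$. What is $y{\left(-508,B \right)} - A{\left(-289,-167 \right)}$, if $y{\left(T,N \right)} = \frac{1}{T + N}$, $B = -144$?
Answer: $- \frac{18074745}{652} \approx -27722.0$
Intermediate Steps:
$A{\left(r,C \right)} = C + C^{2}$ ($A{\left(r,C \right)} = C^{2} + C = C + C^{2}$)
$y{\left(T,N \right)} = \frac{1}{N + T}$
$y{\left(-508,B \right)} - A{\left(-289,-167 \right)} = \frac{1}{-144 - 508} - - 167 \left(1 - 167\right) = \frac{1}{-652} - \left(-167\right) \left(-166\right) = - \frac{1}{652} - 27722 = - \frac{18074745}{652}$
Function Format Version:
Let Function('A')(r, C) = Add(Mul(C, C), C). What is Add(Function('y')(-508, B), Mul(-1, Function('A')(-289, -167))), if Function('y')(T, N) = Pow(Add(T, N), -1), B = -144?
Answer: Rational(-18074745, 652) ≈ -27722.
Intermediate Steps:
Function('A')(r, C) = Add(C, Pow(C, 2)) (Function('A')(r, C) = Add(Pow(C, 2), C) = Add(C, Pow(C, 2)))
Function('y')(T, N) = Pow(Add(N, T), -1)
Add(Function('y')(-508, B), Mul(-1, Function('A')(-289, -167))) = Add(Pow(Add(-144, -508), -1), Mul(-1, Mul(-167, Add(1, -167)))) = Add(Pow(-652, -1), Mul(-1, Mul(-167, -166))) = Add(Rational(-1, 652), Mul(-1, 27722)) = Add(Rational(-1, 652), -27722) = Rational(-18074745, 652)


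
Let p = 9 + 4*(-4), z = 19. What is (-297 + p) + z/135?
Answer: -41021/135 ≈ -303.86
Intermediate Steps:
p = -7 (p = 9 - 16 = -7)
(-297 + p) + z/135 = (-297 - 7) + 19/135 = -304 + 19*(1/135) = -304 + 19/135 = -41021/135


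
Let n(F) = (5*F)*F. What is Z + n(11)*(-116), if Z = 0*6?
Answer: -70180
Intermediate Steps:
n(F) = 5*F²
Z = 0
Z + n(11)*(-116) = 0 + (5*11²)*(-116) = 0 + (5*121)*(-116) = 0 + 605*(-116) = 0 - 70180 = -70180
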